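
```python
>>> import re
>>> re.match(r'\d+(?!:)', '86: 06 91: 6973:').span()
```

(0, 1)

`re.match` won't scan ahead — the pattern has to work from the very first character.
The match spans [0:1] → '8'.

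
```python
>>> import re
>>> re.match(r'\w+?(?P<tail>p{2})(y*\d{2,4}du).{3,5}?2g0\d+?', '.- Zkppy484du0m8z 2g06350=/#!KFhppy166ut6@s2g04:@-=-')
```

`re.match` won't scan ahead — the pattern has to work from the very first character.
Here position 0 doesn't satisfy it, so the call returns None.

None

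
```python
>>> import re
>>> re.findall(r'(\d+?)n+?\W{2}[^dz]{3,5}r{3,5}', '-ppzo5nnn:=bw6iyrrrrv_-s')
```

The pattern matches one or more of a digit (lazy) (captured); then one or more of the literal 'n' (lazy), then exactly 2 of a non-word character; then 3 to 5 of any character except [dz], then 3 to 5 of a literal 'r'.
Because there's exactly one group, `findall` drops the full match and keeps group 1 from the one hit.

['5']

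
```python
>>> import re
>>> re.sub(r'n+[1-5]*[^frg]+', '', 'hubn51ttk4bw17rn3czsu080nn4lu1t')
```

'hubr'

The pattern matches one or more of the literal 'n', then zero or more of a character in [1-5]; then one or more of any character except [frg].
Matches: at [3:14] → 'n51ttk4bw17'; at [15:31] → 'n3czsu080nn4lu1t'.
Every occurrence is swapped for ''.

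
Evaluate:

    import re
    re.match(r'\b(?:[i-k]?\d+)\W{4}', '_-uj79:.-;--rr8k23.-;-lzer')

None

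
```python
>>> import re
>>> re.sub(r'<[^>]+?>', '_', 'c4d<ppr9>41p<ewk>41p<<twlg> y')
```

'c4d_41p_41p_ y'

Matches: at [3:9] → '<ppr9>'; at [12:17] → '<ewk>'; at [20:27] → '<<twlg>'.
Each match is replaced by '_'.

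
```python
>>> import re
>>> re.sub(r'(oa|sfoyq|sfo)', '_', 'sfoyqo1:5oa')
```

`|` is ordered: at each position the engine commits to the first alternative that works.
Matches: at [0:5] → 'sfoyq'; at [9:11] → 'oa'.
Each match is replaced by '_'.

'_o1:5_'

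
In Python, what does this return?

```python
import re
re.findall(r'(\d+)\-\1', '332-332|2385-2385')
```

The backreference `\1` re-matches whatever the first group consumed, character for character.
Because there's exactly one group, `findall` drops the full match and keeps group 1 from each hit.

['332', '2385']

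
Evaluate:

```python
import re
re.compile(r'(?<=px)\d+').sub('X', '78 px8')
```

'78 pxX'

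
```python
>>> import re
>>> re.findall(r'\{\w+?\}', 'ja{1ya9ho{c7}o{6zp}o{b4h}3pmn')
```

['{c7}', '{6zp}', '{b4h}']

Scanning left to right: at [9:13] → '{c7}'; at [14:19] → '{6zp}'; at [20:25] → '{b4h}'.
No capturing groups, so `findall` returns the 3 full match strings.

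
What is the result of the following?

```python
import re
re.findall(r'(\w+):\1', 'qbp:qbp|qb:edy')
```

`\1` is not a pattern — it's the concrete string captured by group 1, re-applied verbatim.
One capturing group, so `findall` returns just the captured substring from the one match — 1 in all.

['qbp']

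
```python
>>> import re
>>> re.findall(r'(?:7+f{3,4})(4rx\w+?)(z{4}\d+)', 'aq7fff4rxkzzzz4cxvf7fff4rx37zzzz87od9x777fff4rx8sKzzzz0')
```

[('4rxk', 'zzzz4'), ('4rx37', 'zzzz87'), ('4rx8sK', 'zzzz0')]

This matches one or more of the literal '7', then 3 to 4 of the literal 'f' (non-capturing group); then the literal '4rx', then one or more of a word character (lazy) (captured); then exactly 4 of a literal 'z', then one or more of a digit (captured).
Scanning left to right: at [2:15] match '7fff4rxkzzzz4', groups = ('4rxk', 'zzzz4'); at [19:34] match '7fff4rx37zzzz87', groups = ('4rx37', 'zzzz87'); at [38:55] match '777fff4rx8sKzzzz0', groups = ('4rx8sK', 'zzzz0').
`findall` packs the 2 group values into a tuple for every match.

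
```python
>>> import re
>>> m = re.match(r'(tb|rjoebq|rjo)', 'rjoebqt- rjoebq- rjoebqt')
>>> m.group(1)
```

'rjoebq'

Branches in `(...|...)` are attempted left-to-right; the first branch that allows the whole pattern to succeed is taken.
`re.match` won't scan ahead — the pattern has to work from the very first character.
The match spans [0:6] → 'rjoebq'.
Captured: group 1 = 'rjoebq'.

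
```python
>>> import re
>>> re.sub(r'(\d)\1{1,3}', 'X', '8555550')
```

The backreference `\1` re-matches whatever the first group consumed, character for character.
Matches: at [1:5] → '5555'.
Each match is replaced by 'X'.

'8X50'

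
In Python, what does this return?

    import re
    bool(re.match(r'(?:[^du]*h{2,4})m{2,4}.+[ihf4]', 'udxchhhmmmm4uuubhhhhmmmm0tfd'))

Pattern: zero or more of any character except [du], then 2 to 4 of the literal 'h' (non-capturing group); then 2 to 4 of the literal 'm', then one or more of any character; then one of [ihf4].
`re.match` won't scan ahead — the pattern has to work from the very first character.
Here the string doesn't start with a match, so the call returns None, and `bool(None)` is False.

False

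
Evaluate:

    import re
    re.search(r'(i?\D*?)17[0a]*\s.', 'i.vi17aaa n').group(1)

'i.vi'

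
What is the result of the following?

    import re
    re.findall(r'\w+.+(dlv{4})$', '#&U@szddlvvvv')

Pattern: one or more of a word character, then one or more of any character; then the literal 'dl', then exactly 4 of a literal 'v' (captured); then anchored at the end.
Scanning left to right: at [2:13] match 'U@szddlvvvv', group 1 = 'dlvvvv'.
With a single group, `findall` returns only what that group captured — 1 item.

['dlvvvv']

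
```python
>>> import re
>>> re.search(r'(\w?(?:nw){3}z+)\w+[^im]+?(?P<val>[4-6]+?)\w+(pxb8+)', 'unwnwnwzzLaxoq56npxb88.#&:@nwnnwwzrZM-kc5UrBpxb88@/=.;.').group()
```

The pattern matches optionally a word character, then the literal 'nw' repeated 3 times, then one or more of the literal 'z' (captured); then one or more of a word character; then one or more of any character except [im] (lazy); then one or more of a character in [4-6] (lazy) (captured as 'val'); then one or more of a word character; then the literal 'pxb', then one or more of a literal '8' (captured).
The match spans [0:49] → 'unwnwnwzzLaxoq56npxb88.#&:@nwnnwwzrZM-kc5UrBpxb88'.

'unwnwnwzzLaxoq56npxb88.#&:@nwnnwwzrZM-kc5UrBpxb88'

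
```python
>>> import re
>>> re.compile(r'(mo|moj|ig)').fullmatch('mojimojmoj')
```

None

`re.fullmatch` requires the pattern to consume the entire string.
Here there's no way to consume every character, so the call returns None.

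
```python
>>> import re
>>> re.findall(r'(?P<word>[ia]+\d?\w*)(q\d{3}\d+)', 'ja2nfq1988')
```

[('a2nf', 'q1988')]

Pattern: one or more of one of [ia], then optionally a digit, then zero or more of a word character (captured as 'word'); then the literal 'q', then exactly 3 of a digit, then one or more of a digit (captured).
Walking the string: at [1:10] match 'a2nfq1988', groups = ('a2nf', 'q1988').
Multiple groups make `findall` return tuples — one 2-tuple for the one match.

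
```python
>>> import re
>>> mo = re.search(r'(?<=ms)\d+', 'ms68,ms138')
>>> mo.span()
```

(2, 4)

The `(?=…)`/`(?<=…)` assertion just peeks at neighbouring text; it doesn't advance the match position.
`re.search` scans for the first position where the pattern succeeds.
The match spans [2:4] → '68'.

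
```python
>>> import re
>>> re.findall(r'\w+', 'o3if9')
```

This matches one or more of a word character.
Scanning left to right: at [0:5] → 'o3if9'.
Since nothing is captured, `findall` lists the 1 matched substring directly.

['o3if9']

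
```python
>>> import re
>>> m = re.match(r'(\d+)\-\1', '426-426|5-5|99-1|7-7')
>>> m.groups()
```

('426',)

The backreference `\1` re-matches whatever the first group consumed, character for character.
`re.match` won't scan ahead — the pattern has to work from the very first character.
The match spans [0:7] → '426-426'.
Captured: group 1 = '426'.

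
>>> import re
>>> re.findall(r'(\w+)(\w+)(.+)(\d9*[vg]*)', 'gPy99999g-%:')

[('gPy99', '9', '9', '9g')]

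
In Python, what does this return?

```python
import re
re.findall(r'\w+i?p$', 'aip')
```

This matches one or more of a word character; then optionally a literal 'i', then the literal 'p'; then anchored at the end.
Scanning left to right: at [0:3] → 'aip'.
No capturing groups, so `findall` returns the 1 full match string.

['aip']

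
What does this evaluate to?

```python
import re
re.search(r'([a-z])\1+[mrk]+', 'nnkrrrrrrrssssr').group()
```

'nnkrrrrrrr'

The backreference `\1` re-matches whatever the first group consumed, character for character.
The match spans [0:10] → 'nnkrrrrrrr'.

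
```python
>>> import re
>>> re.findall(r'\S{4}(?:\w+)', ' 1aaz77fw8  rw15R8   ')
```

['1aaz77fw8', 'rw15R8']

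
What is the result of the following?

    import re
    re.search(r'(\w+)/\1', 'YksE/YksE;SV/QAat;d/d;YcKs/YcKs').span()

`\1` has to match the exact text group 1 already captured.
The match spans [0:9] → 'YksE/YksE'.

(0, 9)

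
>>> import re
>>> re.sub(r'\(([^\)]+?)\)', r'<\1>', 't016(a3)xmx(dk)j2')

The replacement refers to a captured group, so each match is rewritten using its own captured text.

't016<a3>xmx<dk>j2'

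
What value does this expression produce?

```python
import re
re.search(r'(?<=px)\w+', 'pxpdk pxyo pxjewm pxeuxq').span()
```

The `(?=…)`/`(?<=…)` assertion just peeks at neighbouring text; it doesn't advance the match position.
`re.search` scans for the first position where the pattern succeeds.
The match spans [2:5] → 'pdk'.

(2, 5)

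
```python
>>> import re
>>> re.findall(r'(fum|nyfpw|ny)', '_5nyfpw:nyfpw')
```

Branches in `(...|...)` are attempted left-to-right; the first branch that allows the whole pattern to succeed is taken.
Because there's exactly one group, `findall` drops the full match and keeps group 1 from each hit.

['nyfpw', 'nyfpw']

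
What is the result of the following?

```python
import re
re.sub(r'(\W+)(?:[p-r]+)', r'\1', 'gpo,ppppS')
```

The pattern matches one or more of a non-word character (captured); then one or more of a character in [p-r] (non-capturing group).
Matches: at [3:8] → ',pppp'.
Each match is replaced using the text its own group 1 captured.

'gpo,S'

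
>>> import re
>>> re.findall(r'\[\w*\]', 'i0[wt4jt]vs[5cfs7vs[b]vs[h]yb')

['[wt4jt]', '[b]', '[h]']

Matches: at [2:9] → '[wt4jt]'; at [19:22] → '[b]'; at [24:27] → '[h]'.
Since nothing is captured, `findall` lists the 3 matched substrings directly.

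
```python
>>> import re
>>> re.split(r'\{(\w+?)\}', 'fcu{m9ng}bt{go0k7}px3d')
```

Matches to split on: at [3:9] → '{m9ng}'; at [11:18] → '{go0k7}'.
With a capturing group present, the delimiter's captured portion is kept in the result list.

['fcu', 'm9ng', 'bt', 'go0k7', 'px3d']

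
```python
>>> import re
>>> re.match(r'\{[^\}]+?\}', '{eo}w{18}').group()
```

`re.match` won't scan ahead — the pattern has to work from the very first character.
The match spans [0:4] → '{eo}'.

'{eo}'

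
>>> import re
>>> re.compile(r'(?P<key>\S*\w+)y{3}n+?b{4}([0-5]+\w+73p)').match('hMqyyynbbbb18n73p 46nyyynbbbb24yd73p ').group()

'hMqyyynbbbb18n73p'

`re.match` won't scan ahead — the pattern has to work from the very first character.
The match spans [0:17] → 'hMqyyynbbbb18n73p'.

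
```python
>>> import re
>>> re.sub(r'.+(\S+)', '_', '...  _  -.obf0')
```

'_'

The pattern matches one or more of any character; then one or more of a non-whitespace character (captured).
Each match is replaced by '_'.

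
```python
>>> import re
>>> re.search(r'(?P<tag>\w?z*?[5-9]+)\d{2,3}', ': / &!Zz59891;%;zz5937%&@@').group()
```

Pattern: optionally a word character, then zero or more of a literal 'z' (lazy), then one or more of a character in [5-9] (captured as 'tag'); then 2 to 3 of a digit.
`re.search` scans for the first position where the pattern succeeds.
The match spans [6:13] → 'Zz59891'.
Captured: group 1 = 'Zz598'.

'Zz59891'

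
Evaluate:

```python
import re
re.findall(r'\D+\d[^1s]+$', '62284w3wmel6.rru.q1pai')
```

`findall` yields the raw match text (1 of them) because the pattern has no groups.

['.rru.q1pai']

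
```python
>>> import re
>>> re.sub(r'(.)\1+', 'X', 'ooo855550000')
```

'X8XX'

A backreference is literal: `\1` must see the identical characters the first group matched.
Matches: at [0:3] → 'ooo'; at [4:8] → '5555'; at [8:12] → '0000'.
`sub` substitutes 'X' at each match site.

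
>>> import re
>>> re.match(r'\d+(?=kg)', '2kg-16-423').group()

`re.match` won't scan ahead — the pattern has to work from the very first character.
The match spans [0:1] → '2'.

'2'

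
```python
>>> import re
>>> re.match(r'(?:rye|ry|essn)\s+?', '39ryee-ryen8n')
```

None

`re.match` only tries the pattern at the start of the string.
Here the string doesn't start with a match, so the call returns None.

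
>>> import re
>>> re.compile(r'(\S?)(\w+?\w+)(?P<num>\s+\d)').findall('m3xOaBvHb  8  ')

[('m', '3xOaBvHb', '  8')]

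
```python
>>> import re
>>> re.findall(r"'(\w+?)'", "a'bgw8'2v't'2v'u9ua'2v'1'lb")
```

['bgw8', 't', 'u9ua', '1']

`findall` collects group 1 from each match (4 total).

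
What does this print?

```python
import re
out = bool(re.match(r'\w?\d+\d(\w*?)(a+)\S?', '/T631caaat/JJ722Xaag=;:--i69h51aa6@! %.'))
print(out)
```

Pattern: optionally a word character, then one or more of a digit, then a digit; then zero or more of a word character (lazy) (captured); then one or more of a literal 'a' (captured); then optionally a non-whitespace character.
`re.match` only tries the pattern at the start of the string.
Here position 0 doesn't satisfy it, so the call returns None, and `bool(None)` is False.

False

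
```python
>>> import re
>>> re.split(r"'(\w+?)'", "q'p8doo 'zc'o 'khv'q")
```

`re.split` interleaves the captured-group text with the surrounding fragments.

["q'p8doo ", 'zc', 'o ', 'khv', 'q']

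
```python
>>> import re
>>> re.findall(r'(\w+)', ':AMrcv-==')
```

['AMrcv']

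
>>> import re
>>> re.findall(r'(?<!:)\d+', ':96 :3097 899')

['6', '097', '899']

The negative lookaround is zero-width — it rules out positions where the adjacent text would match, without consuming anything.
No capturing groups, so `findall` returns the 3 full match strings.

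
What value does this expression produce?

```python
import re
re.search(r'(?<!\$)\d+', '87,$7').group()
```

A negative assertion filters positions out without eating any characters.
`re.search` tries every starting position until one works.
The match spans [0:2] → '87'.

'87'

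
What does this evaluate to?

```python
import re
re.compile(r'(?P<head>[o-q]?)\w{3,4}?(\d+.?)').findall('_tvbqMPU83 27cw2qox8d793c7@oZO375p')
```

Because the quantifier is non-greedy, it stops expanding at the earliest point where the rest of the pattern can succeed.
2 groups means each result is a tuple of 2 captured strings — 4 here.

[('q', '83 '), ('', '2q'), ('o', '793c'), ('o', '75p')]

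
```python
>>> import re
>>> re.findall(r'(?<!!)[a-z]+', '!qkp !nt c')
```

A negative assertion filters positions out without eating any characters.
Matches: at [2:4] → 'kp'; at [7:8] → 't'; at [9:10] → 'c'.
Since nothing is captured, `findall` lists the 3 matched substrings directly.

['kp', 't', 'c']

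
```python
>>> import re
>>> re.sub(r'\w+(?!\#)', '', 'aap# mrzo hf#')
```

A negative assertion filters positions out without eating any characters.
Matches: at [0:2] → 'aa'; at [5:9] → 'mrzo'; at [10:11] → 'h'.
`sub` substitutes '' at each match site.

'p#  f#'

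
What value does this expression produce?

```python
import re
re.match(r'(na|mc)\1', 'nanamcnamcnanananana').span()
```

(0, 4)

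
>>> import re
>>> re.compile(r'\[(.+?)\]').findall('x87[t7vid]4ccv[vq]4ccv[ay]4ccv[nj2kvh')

['t7vid', 'vq', 'ay']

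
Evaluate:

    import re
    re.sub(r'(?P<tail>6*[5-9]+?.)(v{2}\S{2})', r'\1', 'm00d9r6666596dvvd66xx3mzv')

The pattern matches zero or more of the literal '6', then one or more of a character in [5-9] (lazy), then any character (captured as 'tail'); then exactly 2 of the literal 'v', then exactly 2 of a non-whitespace character (captured).
Each match is replaced using the text its own group 1 captured.

'm00d9r6666596d6xx3mzv'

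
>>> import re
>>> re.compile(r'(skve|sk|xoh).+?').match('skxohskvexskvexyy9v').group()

`re.match` won't scan ahead — the pattern has to work from the very first character.
The match spans [0:3] → 'skx'.
Captured: group 1 = 'sk'.

'skx'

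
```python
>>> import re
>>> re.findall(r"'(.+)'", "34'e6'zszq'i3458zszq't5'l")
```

["e6'zszq'i3458zszq't5"]

`findall` collects group 1 from the one match (1 total).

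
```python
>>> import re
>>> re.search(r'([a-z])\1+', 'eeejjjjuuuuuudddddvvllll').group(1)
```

'e'

After group 1 captures some text, `\1` only succeeds where that same text appears again.
Unlike `match`, `search` isn't anchored — it looks for the pattern anywhere in the string.
The match spans [0:3] → 'eee'.
Captured: group 1 = 'e'.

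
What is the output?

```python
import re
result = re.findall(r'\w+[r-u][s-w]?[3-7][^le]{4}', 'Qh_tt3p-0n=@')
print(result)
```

The pattern matches one or more of a word character, then a character in [r-u]; then optionally a character in [s-w], then a character in [3-7], then exactly 4 of any character except [le].
Since nothing is captured, `findall` lists the 1 matched substring directly.

['Qh_tt3p-0n']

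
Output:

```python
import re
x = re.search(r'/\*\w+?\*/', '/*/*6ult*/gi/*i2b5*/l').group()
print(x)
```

/*6ult*/

The match spans [2:10] → '/*6ult*/'.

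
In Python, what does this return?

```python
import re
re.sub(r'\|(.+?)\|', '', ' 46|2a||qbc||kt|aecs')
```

' 46aecs'

Every occurrence is swapped for ''.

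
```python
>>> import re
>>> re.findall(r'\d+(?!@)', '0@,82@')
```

Because the assertion is negative and zero-width, positions next to the forbidden text are skipped.
`findall` yields the raw match text (1 of them) because the pattern has no groups.

['8']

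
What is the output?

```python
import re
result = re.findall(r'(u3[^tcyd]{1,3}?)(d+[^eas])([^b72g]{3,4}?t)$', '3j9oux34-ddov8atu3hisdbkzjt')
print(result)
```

[('u3his', 'db', 'kzjt')]

This matches the literal 'u3', then 1 to 3 of any character except [tcyd] (lazy) (captured); then one or more of a literal 'd', then any character except [eas] (captured); then 3 to 4 of any character except [b72g] (lazy), then a literal 't' (captured); then anchored at the end.
3 groups means the one result is a tuple of 3 captured strings — 1 here.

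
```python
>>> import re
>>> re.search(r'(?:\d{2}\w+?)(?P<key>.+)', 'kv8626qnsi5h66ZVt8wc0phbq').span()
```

This matches exactly 2 of a digit, then one or more of a word character (lazy) (non-capturing group); then one or more of any character (captured as 'key').
The match spans [2:25] → '8626qnsi5h66ZVt8wc0phbq'.

(2, 25)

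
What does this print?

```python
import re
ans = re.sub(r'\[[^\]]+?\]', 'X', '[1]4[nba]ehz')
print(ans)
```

`sub` substitutes 'X' at each match site.

X4Xehz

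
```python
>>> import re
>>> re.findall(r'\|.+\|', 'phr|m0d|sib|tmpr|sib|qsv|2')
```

['|m0d|sib|tmpr|sib|qsv|']

With no groups in the pattern, `findall` gives back each whole match — 1 here.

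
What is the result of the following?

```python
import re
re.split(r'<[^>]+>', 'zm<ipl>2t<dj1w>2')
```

Matches to split on: at [2:7] → '<ipl>'; at [9:15] → '<dj1w>'.
Each match becomes a cut point; 3 segments remain.

['zm', '2t', '2']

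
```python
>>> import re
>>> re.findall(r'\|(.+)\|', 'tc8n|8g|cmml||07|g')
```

['8g|cmml||07']

Scanning left to right: at [4:17] match '|8g|cmml||07|', group 1 = '8g|cmml||07'.
`findall` collects group 1 from the one match (1 total).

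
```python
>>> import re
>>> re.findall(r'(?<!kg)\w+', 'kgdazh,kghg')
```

Because the assertion is negative and zero-width, positions next to the forbidden text are skipped.
Matches: at [0:6] → 'kgdazh'; at [7:11] → 'kghg'.
Since nothing is captured, `findall` lists the 2 matched substrings directly.

['kgdazh', 'kghg']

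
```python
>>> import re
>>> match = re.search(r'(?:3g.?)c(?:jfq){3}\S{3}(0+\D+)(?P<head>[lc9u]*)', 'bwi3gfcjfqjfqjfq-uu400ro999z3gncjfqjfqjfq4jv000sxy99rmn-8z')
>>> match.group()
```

'3gncjfqjfqjfq4jv000sxy99'

Pattern: the literal '3g', then optionally any character (non-capturing group); then the literal 'c', then the literal 'jfq' repeated 3 times, then exactly 3 of a non-whitespace character; then one or more of a literal '0', then one or more of a non-digit (captured); then zero or more of one of [lc9u] (captured as 'head').
`re.search` tries every starting position until one works.
The match spans [28:52] → '3gncjfqjfqjfq4jv000sxy99'.
Captured: group 1 = '000sxy', group 2 = '99'.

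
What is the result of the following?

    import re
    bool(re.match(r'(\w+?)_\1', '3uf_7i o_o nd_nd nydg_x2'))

A backreference is literal: `\1` must see the identical characters the first group matched.
`match` is anchored at position 0; if the pattern doesn't fit there, it returns None.
Here the string doesn't start with a match, so the call returns None, and `bool(None)` is False.

False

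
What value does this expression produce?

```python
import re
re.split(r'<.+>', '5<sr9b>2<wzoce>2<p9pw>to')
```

Splitting on the pattern gives 2 pieces.

['5', 'to']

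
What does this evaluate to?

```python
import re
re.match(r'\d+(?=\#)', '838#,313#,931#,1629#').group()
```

The lookaround is zero-width — it requires the adjacent text to match without consuming it, so the asserted text isn't part of the match.
`re.match` only tries the pattern at the start of the string.
The match spans [0:3] → '838'.

'838'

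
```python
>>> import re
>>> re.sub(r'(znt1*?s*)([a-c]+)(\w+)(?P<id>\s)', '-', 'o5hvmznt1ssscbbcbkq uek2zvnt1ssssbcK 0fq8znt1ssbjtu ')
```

Pattern: the literal 'znt', then zero or more of the literal '1' (lazy), then zero or more of a literal 's' (captured); then one or more of a character in [a-c] (captured); then one or more of a word character (captured); then whitespace (captured as 'id').
Matches: at [5:20] → 'znt1ssscbbcbkq '; at [41:52] → 'znt1ssbjtu '.
`sub` substitutes '-' at each match site.

'o5hvm-uek2zvnt1ssssbcK 0fq8-'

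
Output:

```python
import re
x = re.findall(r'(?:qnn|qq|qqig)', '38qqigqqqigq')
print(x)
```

['qq', 'qq']

Branches in `(...|...)` are attempted left-to-right; the first branch that allows the whole pattern to succeed is taken.
No capturing groups, so `findall` returns the 2 full match strings.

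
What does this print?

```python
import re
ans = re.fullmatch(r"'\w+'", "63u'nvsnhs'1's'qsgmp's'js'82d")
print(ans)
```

None

For `fullmatch`, every character of the input must be accounted for by the pattern.
Here the string isn't matched end-to-end, so the call returns None.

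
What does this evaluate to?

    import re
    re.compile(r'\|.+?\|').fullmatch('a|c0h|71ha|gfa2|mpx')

None

`re.fullmatch` requires the pattern to consume the entire string.
Here the string isn't matched end-to-end, so the call returns None.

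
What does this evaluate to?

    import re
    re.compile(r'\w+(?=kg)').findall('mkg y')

The lookaround is zero-width — it requires the adjacent text to match without consuming it, so the asserted text isn't part of the match.
`findall` yields the raw match text (1 of them) because the pattern has no groups.

['m']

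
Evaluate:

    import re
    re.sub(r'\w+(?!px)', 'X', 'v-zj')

The negative lookahead/lookbehind blocks any match where the forbidden context is present.
Matches: at [0:1] → 'v'; at [2:4] → 'zj'.
Each match is replaced by 'X'.

'X-X'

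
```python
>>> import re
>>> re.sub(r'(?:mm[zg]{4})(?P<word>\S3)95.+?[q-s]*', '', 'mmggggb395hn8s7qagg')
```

'n8s7qagg'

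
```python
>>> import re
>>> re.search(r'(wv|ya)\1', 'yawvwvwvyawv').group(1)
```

After group 1 captures some text, `\1` only succeeds where that same text appears again.
`re.search` tries every starting position until one works.
The match spans [2:6] → 'wvwv'.
Captured: group 1 = 'wv'.

'wv'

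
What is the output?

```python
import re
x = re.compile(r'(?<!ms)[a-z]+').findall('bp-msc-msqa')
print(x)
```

`(?!…)`/`(?<!…)` only lets a position through if the neighbouring text does NOT match; no characters are consumed.
Since nothing is captured, `findall` lists the 3 matched substrings directly.

['bp', 'msc', 'msqa']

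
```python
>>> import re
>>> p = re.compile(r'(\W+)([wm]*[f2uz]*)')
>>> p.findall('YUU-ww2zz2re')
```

This matches one or more of a non-word character (captured); then zero or more of one of [wm], then zero or more of one of [f2uz] (captured).
Matches: at [3:10] match '-ww2zz2', groups = ('-', 'ww2zz2').
2 groups means the one result is a tuple of 2 captured strings — 1 here.

[('-', 'ww2zz2')]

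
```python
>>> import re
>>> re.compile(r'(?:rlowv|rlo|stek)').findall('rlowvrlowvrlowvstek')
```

['rlowv', 'rlowv', 'rlowv', 'stek']

Alternation tries branches left to right and keeps the first one that lets the overall match succeed at that position.
Since nothing is captured, `findall` lists the 4 matched substrings directly.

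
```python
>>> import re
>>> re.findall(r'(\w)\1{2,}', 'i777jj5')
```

['7']

A backreference is literal: `\1` must see the identical characters the first group matched.
Scanning left to right: at [1:4] match '777', group 1 = '7'.
One capturing group, so `findall` returns just the captured substring from the one match — 1 in all.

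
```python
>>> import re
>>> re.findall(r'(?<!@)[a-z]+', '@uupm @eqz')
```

Because the assertion is negative and zero-width, positions next to the forbidden text are skipped.
`findall` yields the raw match text (2 of them) because the pattern has no groups.

['upm', 'qz']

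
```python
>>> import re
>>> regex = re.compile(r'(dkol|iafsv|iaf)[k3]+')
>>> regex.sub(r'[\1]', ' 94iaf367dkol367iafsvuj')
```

' 94[iaf]67[dkol]67iafsvuj'

The replacement refers to a captured group, so each match is rewritten using its own captured text.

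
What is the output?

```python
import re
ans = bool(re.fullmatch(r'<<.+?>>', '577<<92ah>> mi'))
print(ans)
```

For `fullmatch`, every character of the input must be accounted for by the pattern.
Here the pattern can't cover the whole string, so the call returns None, and `bool(None)` is False.

False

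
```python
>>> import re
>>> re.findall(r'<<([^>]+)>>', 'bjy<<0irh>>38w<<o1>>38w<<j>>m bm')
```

Matches: at [3:11] match '<<0irh>>', group 1 = '0irh'; at [14:20] match '<<o1>>', group 1 = 'o1'; at [23:28] match '<<j>>', group 1 = 'j'.
`findall` collects group 1 from each match (3 total).

['0irh', 'o1', 'j']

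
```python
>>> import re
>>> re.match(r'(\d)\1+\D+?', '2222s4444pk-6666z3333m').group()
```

After group 1 captures some text, `\1` only succeeds where that same text appears again.
`re.match` only tries the pattern at the start of the string.
The match spans [0:5] → '2222s'.
Captured: group 1 = '2'.

'2222s'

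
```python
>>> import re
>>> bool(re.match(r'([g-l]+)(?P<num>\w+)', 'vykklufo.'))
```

The pattern matches one or more of a character in [g-l] (captured); then one or more of a word character (captured as 'num').
With `match`, the pattern is implicitly anchored at the beginning.
Here position 0 doesn't satisfy it, so the call returns None, and `bool(None)` is False.

False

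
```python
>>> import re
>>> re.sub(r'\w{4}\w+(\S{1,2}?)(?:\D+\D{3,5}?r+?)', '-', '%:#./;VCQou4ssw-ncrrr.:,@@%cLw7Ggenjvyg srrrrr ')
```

'%:#./;-.:,@@%- '

`sub` substitutes '-' at each match site.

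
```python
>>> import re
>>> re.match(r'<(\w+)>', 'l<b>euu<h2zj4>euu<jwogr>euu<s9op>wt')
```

None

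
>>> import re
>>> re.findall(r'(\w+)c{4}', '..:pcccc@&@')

The pattern matches one or more of a word character (captured); then exactly 4 of a literal 'c'.
Walking the string: at [3:8] match 'pcccc', group 1 = 'p'.
Because there's exactly one group, `findall` drops the full match and keeps group 1 from the one hit.

['p']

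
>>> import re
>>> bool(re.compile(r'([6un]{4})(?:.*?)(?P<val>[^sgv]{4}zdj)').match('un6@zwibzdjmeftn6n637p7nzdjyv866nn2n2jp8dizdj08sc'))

False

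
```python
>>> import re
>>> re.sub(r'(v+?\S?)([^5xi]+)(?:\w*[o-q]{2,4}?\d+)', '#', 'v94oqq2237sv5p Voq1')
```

'#s#'

This matches one or more of a literal 'v' (lazy), then optionally a non-whitespace character (captured); then one or more of any character except [5xi] (captured); then zero or more of a word character, then 2 to 4 of a character in [o-q] (lazy), then one or more of a digit (non-capturing group).
`sub` substitutes '#' at each match site.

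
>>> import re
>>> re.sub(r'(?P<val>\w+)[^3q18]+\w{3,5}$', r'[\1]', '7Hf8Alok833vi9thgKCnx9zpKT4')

'[7Hf8Alok833vi9thgKCnx9z]'

The pattern matches one or more of a word character (captured as 'val'); then one or more of any character except [3q18], then 3 to 5 of a word character; then anchored at the end.
Matches: at [0:27] → '7Hf8Alok833vi9thgKCnx9zpKT4'.
`\1` in the replacement pulls in group 1's text for each match.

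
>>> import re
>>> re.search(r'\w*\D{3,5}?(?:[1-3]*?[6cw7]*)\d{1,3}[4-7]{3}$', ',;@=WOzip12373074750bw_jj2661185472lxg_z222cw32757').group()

'WOzip12373074750bw_jj2661185472lxg_z222cw32757'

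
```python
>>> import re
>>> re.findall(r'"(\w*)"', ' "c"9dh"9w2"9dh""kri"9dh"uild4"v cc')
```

['c', '9w2', '', '9dh']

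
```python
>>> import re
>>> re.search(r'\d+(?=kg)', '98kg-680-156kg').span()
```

(0, 2)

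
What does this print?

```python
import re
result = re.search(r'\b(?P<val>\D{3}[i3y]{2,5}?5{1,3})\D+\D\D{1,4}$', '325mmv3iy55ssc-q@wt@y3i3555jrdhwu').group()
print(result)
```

This matches a word boundary (`\b`, zero-width); then exactly 3 of a non-digit, then 2 to 5 of one of [i3y] (lazy), then 1 to 3 of the literal '5' (captured as 'val'); then one or more of a non-digit, then a non-digit, then 1 to 4 of a non-digit; then anchored at the end.
`re.search` scans for the first position where the pattern succeeds.
The match spans [17:33] → 'wt@y3i3555jrdhwu'.
Captured: group 1 = 'wt@y3i3555'.

wt@y3i3555jrdhwu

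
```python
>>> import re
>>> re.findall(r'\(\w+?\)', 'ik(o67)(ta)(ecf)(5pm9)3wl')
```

Scanning left to right: at [2:7] → '(o67)'; at [7:11] → '(ta)'; at [11:16] → '(ecf)'; at [16:22] → '(5pm9)'.
Since nothing is captured, `findall` lists the 4 matched substrings directly.

['(o67)', '(ta)', '(ecf)', '(5pm9)']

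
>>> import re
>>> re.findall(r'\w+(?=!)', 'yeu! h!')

Lookahead/lookbehind check context without consuming it, so the matched span excludes the asserted characters.
`findall` yields the raw match text (2 of them) because the pattern has no groups.

['yeu', 'h']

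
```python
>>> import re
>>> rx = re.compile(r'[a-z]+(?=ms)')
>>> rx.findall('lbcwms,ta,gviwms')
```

['lbcw', 'gviw']

Lookahead/lookbehind check context without consuming it, so the matched span excludes the asserted characters.
Scanning left to right: at [0:4] → 'lbcw'; at [10:14] → 'gviw'.
With no groups in the pattern, `findall` gives back each whole match — 2 here.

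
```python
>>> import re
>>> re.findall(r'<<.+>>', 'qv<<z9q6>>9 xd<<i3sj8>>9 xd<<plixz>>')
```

['<<z9q6>>9 xd<<i3sj8>>9 xd<<plixz>>']

Matches: at [2:36] → '<<z9q6>>9 xd<<i3sj8>>9 xd<<plixz>>'.
`findall` yields the raw match text (1 of them) because the pattern has no groups.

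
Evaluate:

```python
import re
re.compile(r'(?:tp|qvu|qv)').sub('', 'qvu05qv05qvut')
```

'0505t'

The regex engine tests alternatives in the order written; an earlier branch that matches wins even if a later one would match more.
Matches: at [0:3] → 'qvu'; at [5:7] → 'qv'; at [9:12] → 'qvu'.
Each match is replaced by ''.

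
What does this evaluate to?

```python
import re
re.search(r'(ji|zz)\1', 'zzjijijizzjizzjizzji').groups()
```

The backreference `\1` re-matches whatever the first group consumed, character for character.
`re.search` tries every starting position until one works.
The match spans [2:6] → 'jiji'.
Captured: group 1 = 'ji'.

('ji',)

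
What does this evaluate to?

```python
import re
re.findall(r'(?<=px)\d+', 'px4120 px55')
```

['4120', '55']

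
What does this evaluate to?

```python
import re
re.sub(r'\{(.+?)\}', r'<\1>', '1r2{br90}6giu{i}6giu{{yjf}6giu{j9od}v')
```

Matches: at [3:9] → '{br90}'; at [13:16] → '{i}'; at [20:26] → '{{yjf}'; at [30:36] → '{j9od}'.
The replacement refers to a captured group, so each match is rewritten using its own captured text.

'1r2<br90>6giu<i>6giu<{yjf>6giu<j9od>v'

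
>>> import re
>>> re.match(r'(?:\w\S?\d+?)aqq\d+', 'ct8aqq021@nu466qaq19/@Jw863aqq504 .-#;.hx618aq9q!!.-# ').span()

With `match`, the pattern is implicitly anchored at the beginning.
The match spans [0:9] → 'ct8aqq021'.

(0, 9)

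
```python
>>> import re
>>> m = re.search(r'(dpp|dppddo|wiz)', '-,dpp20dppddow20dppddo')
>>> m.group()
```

'dpp'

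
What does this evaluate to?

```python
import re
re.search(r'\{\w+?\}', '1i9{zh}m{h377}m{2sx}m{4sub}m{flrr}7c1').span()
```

Unlike `match`, `search` isn't anchored — it looks for the pattern anywhere in the string.
The match spans [3:7] → '{zh}'.

(3, 7)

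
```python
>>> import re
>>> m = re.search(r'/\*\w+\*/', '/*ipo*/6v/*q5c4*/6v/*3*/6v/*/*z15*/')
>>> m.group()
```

'/*ipo*/'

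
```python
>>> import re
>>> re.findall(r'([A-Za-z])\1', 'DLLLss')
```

['L', 's']

The backreference `\1` re-matches whatever the first group consumed, character for character.
With a single group, `findall` returns only what that group captured — 2 items.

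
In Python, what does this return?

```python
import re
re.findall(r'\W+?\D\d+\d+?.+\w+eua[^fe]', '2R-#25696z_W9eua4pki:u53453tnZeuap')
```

Pattern: one or more of a non-word character (lazy), then a non-digit, then one or more of a digit; then one or more of a digit (lazy); then one or more of any character, then one or more of a word character; then the literal 'eua', then any character except [fe].
Walking the string: at [2:34] → '-#25696z_W9eua4pki:u53453tnZeuap'.
`findall` yields the raw match text (1 of them) because the pattern has no groups.

['-#25696z_W9eua4pki:u53453tnZeuap']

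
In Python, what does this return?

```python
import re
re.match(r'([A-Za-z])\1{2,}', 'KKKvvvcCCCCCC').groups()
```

The match spans [0:3] → 'KKK'.
Captured: group 1 = 'K'.

('K',)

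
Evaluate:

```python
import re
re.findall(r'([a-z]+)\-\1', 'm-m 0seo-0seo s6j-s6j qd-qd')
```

['m', 'qd']

`\1` is not a pattern — it's the concrete string captured by group 1, re-applied verbatim.
Scanning left to right: at [0:3] match 'm-m', group 1 = 'm'; at [22:27] match 'qd-qd', group 1 = 'qd'.
`findall` collects group 1 from each match (2 total).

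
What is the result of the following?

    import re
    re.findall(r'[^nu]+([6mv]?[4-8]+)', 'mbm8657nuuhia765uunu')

The pattern matches one or more of any character except [nu]; then optionally one of [6mv], then one or more of a character in [4-8] (captured).
Walking the string: at [0:7] match 'mbm8657', group 1 = '7'; at [10:16] match 'hia765', group 1 = '5'.
Because there's exactly one group, `findall` drops the full match and keeps group 1 from each hit.

['7', '5']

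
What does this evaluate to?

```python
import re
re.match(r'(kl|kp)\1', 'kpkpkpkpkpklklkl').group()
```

'kpkp'

`\1` is not a pattern — it's the concrete string captured by group 1, re-applied verbatim.
`match` is anchored at position 0; if the pattern doesn't fit there, it returns None.
The match spans [0:4] → 'kpkp'.
Captured: group 1 = 'kp'.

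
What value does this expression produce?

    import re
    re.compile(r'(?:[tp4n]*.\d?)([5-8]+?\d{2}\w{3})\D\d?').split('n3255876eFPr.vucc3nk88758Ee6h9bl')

['', '55876e', 'Pr.vucc3', '8758Ee6', 'bl']

`re.split` interleaves the captured-group text with the surrounding fragments.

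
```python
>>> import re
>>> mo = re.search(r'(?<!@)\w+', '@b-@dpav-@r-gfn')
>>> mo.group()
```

'pav'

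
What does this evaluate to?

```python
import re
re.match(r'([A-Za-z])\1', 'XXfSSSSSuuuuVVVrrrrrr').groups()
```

('X',)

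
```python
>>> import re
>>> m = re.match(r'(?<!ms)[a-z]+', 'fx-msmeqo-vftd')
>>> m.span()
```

Because the assertion is negative and zero-width, positions next to the forbidden text are skipped.
`re.match` won't scan ahead — the pattern has to work from the very first character.
The match spans [0:2] → 'fx'.

(0, 2)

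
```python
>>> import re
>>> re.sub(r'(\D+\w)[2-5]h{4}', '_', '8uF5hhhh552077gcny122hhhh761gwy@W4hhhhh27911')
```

Every occurrence is swapped for '_'.

'8_552077gcny122hhhh761_h27911'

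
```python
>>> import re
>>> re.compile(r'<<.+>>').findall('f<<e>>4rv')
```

['<<e>>']

`findall` yields the raw match text (1 of them) because the pattern has no groups.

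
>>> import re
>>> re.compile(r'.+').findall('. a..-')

The pattern matches one or more of any character.
No capturing groups, so `findall` returns the 1 full match string.

['. a..-']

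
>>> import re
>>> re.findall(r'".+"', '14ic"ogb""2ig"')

['"ogb""2ig"']

Walking the string: at [4:14] → '"ogb""2ig"'.
No capturing groups, so `findall` returns the 1 full match string.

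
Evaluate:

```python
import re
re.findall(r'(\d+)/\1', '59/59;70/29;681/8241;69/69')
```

After group 1 captures some text, `\1` only succeeds where that same text appears again.
Because there's exactly one group, `findall` drops the full match and keeps group 1 from each hit.

['59', '69']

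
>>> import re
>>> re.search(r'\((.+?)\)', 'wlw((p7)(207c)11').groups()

('(p7',)

With the lazy modifier that quantifier settles for the fewest repetitions that let the rest of the pattern succeed (the atoms after it are unaffected and can still be greedy).
`re.search` tries every starting position until one works.
The match spans [3:8] → '((p7)'.
Captured: group 1 = '(p7'.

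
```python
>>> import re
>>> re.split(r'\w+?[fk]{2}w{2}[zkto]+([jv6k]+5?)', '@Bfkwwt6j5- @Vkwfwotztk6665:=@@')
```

The pattern matches one or more of a word character (lazy); then exactly 2 of one of [fk], then exactly 2 of the literal 'w'; then one or more of one of [zkto]; then one or more of one of [jv6k], then optionally a literal '5' (captured).
The group in the pattern means `split` returns the separators' captures alongside the pieces.

['@', '6j5', '- @Vkwfwotztk6665:=@@']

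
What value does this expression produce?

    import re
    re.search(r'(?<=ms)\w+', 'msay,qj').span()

(2, 4)

The lookaround is zero-width — it requires the adjacent text to match without consuming it, so the asserted text isn't part of the match.
`search` walks the string left to right and returns the first match it finds.
The match spans [2:4] → 'ay'.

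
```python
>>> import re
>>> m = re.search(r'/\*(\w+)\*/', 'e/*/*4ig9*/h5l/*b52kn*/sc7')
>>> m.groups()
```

`re.search` tries every starting position until one works.
The match spans [3:11] → '/*4ig9*/'.
Captured: group 1 = '4ig9'.

('4ig9',)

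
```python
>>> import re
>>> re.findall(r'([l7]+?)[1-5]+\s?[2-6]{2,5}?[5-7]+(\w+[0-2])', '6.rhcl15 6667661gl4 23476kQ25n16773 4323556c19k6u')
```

[('l', '61'), ('l', 'kQ25n1'), ('77', 'c1')]

This matches one or more of one of [l7] (lazy) (captured); then one or more of a character in [1-5], then optionally whitespace, then 2 to 5 of a character in [2-6] (lazy); then one or more of a character in [5-7]; then one or more of a word character, then a character in [0-2] (captured).
Walking the string: at [5:16] match 'l15 6667661', groups = ('l', '61'); at [17:31] match 'l4 23476kQ25n1', groups = ('l', 'kQ25n1'); at [32:45] match '773 4323556c1', groups = ('77', 'c1').
2 groups means each result is a tuple of 2 captured strings — 3 here.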